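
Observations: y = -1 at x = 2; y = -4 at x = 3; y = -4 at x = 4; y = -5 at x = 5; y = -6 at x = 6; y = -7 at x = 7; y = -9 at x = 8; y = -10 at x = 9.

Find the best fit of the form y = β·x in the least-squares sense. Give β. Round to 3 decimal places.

β = -1.063

Compute the Gram sums: Σx·x = 284.
Right-hand side: Σx·y = -302.
MᵀM·[β]ᵀ = Mᵀy becomes [[284]]·[β]ᵀ = [-302]ᵀ.
β = (-302)/284 = -1.06338.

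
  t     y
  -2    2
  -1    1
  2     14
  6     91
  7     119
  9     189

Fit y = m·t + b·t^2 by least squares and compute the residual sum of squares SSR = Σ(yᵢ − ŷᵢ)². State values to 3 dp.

Normal-equation sums: Σt·t = 175, Σt·t^2 = 1287, Σt^2·t^2 = 10291.
For Xᵀy: Σt·y = 3103, Σt^2·y = 24481.
det = 175·10291 − 1287² = 144556.
m = (3103·10291 − 1287·24481)/144556 = 212963/72278; b = (175·24481 − 1287·3103)/144556 = 145307/72278.
Residuals: -5373/36139, 69967/36139, 2369/36139, 34234/36139, -4851/36139, -12996/36139; SSR = 174168/36139.

SSR = 4.819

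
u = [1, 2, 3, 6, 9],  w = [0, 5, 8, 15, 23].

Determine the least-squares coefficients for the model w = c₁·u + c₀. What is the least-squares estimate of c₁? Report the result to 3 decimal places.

c₁ = 2.729

Normal-equation sums: Σu·u = 131, Σu = 21, Σ1 = 5.
Right-hand side: Σu·w = 331, Σw = 51.
So MᵀM·[c₁, c₀]ᵀ = Mᵀw: [[131, 21]; [21, 5]]·[c₁, c₀]ᵀ = [331, 51]ᵀ.
Eliminating c₀: 5·(row 1) − 21·(row 2) gives 214·c₁ = 5·331 − 21·51 = 584, so c₁ = 292/107.
Then c₀ = (51 − 21·(292/107))/5 = -135/107.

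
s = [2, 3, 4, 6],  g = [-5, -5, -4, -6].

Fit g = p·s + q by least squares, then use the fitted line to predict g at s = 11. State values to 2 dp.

ĝ = -6.66

Entries of AᵀA: Σs·s = 65, Σs = 15, Σ1 = 4.
And Σs·g = -77, Σg = -20.
AᵀA·[p, q]ᵀ = Aᵀg becomes [[65, 15]; [15, 4]]·[p, q]ᵀ = [-77, -20]ᵀ.
Eliminating q: 4·(row 1) − 15·(row 2) gives 35·p = 4·(-77) − 15·(-20) = -8, so p = -8/35.
Then q = ((-20) − 15·(-8/35))/4 = -29/7.
At s = 11: ĝ = (-8/35)·(11) + (-29/7)·(1) = -233/35.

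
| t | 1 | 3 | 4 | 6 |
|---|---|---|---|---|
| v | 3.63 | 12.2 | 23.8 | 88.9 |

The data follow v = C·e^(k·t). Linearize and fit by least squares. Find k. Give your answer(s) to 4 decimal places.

k = 0.6408

Let Y = ln v. Fitting Y = k·t + ln C by least squares:
XᵀX = [[62.0000, 14.0000]; [14.0000, 4]], rhs = [48.3974, 11.4479]ᵀ  (here Σt = 14.0000, Σ(t)² = 62.0000, Σln v = 11.4479, Σt·ln v = 48.3974).
Δ = 62.0000·4 − (14.0000)² = 52.0000; k = (48.3974·4 − 14.0000·11.4479)/52.0000 = 0.64076, ln C = (62.0000·11.4479 − 14.0000·48.3974)/52.0000 = 0.61932.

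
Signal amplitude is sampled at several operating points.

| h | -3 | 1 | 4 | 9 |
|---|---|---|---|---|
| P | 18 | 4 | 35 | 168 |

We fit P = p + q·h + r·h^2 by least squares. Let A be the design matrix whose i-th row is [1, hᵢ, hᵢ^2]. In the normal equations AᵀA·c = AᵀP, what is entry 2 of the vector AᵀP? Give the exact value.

1602

Entry 2 ↔ basis h, so (AᵀP)_{2} = Σᵢ (h)·Pᵢ = (-3)·(18) + (1)·(4) + (4)·(35) + (9)·(168) = 1602.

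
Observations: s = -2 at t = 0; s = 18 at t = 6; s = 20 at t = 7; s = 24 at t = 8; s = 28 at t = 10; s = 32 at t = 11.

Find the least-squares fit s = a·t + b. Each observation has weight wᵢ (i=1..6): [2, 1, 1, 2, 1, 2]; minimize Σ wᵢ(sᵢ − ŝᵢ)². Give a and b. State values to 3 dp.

a = 3.085, b = -1.575

Normal-equation sums: Σwᵢ·t·t = 555, Σwᵢ·t = 61, Σwᵢ·1 = 9.
For XᵀWs: Σwᵢ·t·s = 1616, Σwᵢ·s = 174.
Δ = 555·9 − 61² = 1274.
a = (1616·9 − 61·174)/1274 = 1965/637; b = (555·174 − 61·1616)/1274 = -1003/637.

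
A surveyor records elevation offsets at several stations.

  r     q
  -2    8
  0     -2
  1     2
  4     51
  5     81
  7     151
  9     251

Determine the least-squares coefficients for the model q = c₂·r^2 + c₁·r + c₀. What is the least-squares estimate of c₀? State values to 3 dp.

Compute the Gram sums: Σr^2·r^2 = 9860, Σr^2·r = 1254, Σr^2 = 176, Σr·r = 176, Σr = 24, Σ1 = 7.
For Mᵀq: Σr^2·q = 30605, Σr·q = 3911, Σq = 542.
MᵀM·[c₂, c₁, c₀]ᵀ = Mᵀq becomes [[9860, 1254, 176]; [1254, 176, 24]; [176, 24, 7]]·[c₂, c₁, c₀]ᵀ = [30605, 3911, 542]ᵀ.
Inverting the 3×3 Gram matrix, [c₂, c₁, c₀]ᵀ = [894613/301282, 388801/301282, -249162/150641]ᵀ.

c₀ = -1.654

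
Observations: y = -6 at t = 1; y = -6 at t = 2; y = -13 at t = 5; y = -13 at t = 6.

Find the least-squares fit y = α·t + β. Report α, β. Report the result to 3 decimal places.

With design matrix X, XᵀX = [[66, 14]; [14, 4]] and Xᵀy = [-161, -38]ᵀ.
Δ = 66·4 − 14² = 68.
α = ((-161)·4 − 14·(-38))/68 = -28/17; β = (66·(-38) − 14·(-161))/68 = -127/34.

α = -1.647, β = -3.735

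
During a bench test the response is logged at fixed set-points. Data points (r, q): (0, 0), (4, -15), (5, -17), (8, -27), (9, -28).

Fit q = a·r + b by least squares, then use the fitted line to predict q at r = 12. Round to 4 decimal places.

q̂ = -38.8976

Compute the Gram sums: Σr·r = 186, Σr = 26, Σ1 = 5.
Right-hand side: Σr·q = -613, Σq = -87.
det = 186·5 − 26² = 254.
a = ((-613)·5 − 26·(-87))/254 = -803/254; b = (186·(-87) − 26·(-613))/254 = -122/127.
At r = 12: q̂ = (-803/254)·(12) + (-122/127)·(1) = -4940/127.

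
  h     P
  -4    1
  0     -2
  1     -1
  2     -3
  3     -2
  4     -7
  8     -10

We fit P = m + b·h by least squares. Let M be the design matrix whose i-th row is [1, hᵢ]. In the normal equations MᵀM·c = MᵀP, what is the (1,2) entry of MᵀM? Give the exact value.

Row 1 ↔ basis 1, column 2 ↔ basis h, so (MᵀM)_{1,2} = Σᵢ h = (1)·(-4) + (1)·(0) + (1)·(1) + (1)·(2) + (1)·(3) + (1)·(4) + (1)·(8) = 14.

14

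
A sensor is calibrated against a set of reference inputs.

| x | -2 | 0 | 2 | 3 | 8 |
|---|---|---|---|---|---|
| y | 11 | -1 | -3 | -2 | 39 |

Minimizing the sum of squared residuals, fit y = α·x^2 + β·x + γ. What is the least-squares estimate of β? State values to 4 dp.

β = -3.5950

Sums needed: Σx^2·x^2 = 4209, Σx^2·x = 539, Σx^2 = 81, Σx·x = 81, Σx = 11, Σ1 = 5.
And Σx^2·y = 2510, Σx·y = 278, Σy = 44.
Inverting the 3×3 Gram matrix, [α, β, γ]ᵀ = [5735/5369, -38603/10738, -6393/10738]ᵀ.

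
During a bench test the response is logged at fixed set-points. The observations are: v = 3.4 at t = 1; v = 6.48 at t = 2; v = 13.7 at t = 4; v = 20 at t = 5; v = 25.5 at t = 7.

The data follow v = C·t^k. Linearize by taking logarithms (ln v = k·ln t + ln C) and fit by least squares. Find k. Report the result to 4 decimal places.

k = 1.0649

Linearized form: ln v = k·ln t + ln C. From the 5 transformed points,
Σln t = 5.6348, Σ(ln t)² = 8.7791, Σln v = 11.9443, Σln t·ln v = 16.0474.
Equations: 8.7791·k + 5.6348·ln C = 16.0474;  5.6348·k + 5·ln C = 11.9443.
Δ = 8.7791·5 − (5.6348)² = 12.1448; k = (16.0474·5 − 5.6348·11.9443)/12.1448 = 1.06494, ln C = (8.7791·11.9443 − 5.6348·16.0474)/12.1448 = 1.18872.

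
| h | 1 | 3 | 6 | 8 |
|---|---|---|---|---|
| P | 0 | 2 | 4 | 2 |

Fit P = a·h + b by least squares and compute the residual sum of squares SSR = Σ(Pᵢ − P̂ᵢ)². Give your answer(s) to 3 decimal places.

SSR = 4.552

Forming AᵀA = [[110, 18]; [18, 4]] and AᵀP = [46, 8]ᵀ gives AᵀA·[a, b]ᵀ = AᵀP.
Eliminating b: 4·(row 1) − 18·(row 2) gives 116·a = 4·46 − 18·8 = 40, so a = 10/29.
Then b = (8 − 18·(10/29))/4 = 13/29.
Residuals: -23/29, 15/29, 43/29, -35/29; SSR = 132/29.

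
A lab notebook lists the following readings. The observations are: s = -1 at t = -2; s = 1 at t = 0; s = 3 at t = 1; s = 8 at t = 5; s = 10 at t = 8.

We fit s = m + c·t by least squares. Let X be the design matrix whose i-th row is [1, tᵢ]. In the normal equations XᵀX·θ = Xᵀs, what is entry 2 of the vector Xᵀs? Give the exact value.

125

Entry 2 ↔ basis t, so (Xᵀs)_{2} = Σᵢ (t)·sᵢ = (-2)·(-1) + (0)·(1) + (1)·(3) + (5)·(8) + (8)·(10) = 125.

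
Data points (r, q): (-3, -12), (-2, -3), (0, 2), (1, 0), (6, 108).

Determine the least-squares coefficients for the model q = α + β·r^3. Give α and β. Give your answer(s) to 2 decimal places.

α = 0.97, β = 0.50

Setting ∂/∂α … = 0 gives: 5·α + 182·β = 95;  182·α + 47450·β = 23676.
(Σ1 = 5, Σr^3 = 182, Σr^3·r^3 = 47450, Σq = 95, Σr^3·q = 23676.)
det = 5·47450 − 182² = 204126.
α = (95·47450 − 182·23676)/204126 = 7643/7851; β = (5·23676 − 182·95)/204126 = 50545/102063.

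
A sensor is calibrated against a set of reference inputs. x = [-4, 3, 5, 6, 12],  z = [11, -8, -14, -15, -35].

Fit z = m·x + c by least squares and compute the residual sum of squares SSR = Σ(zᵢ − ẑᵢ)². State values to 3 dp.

SSR = 4.997

Setting ∂/∂m … = 0 gives: 230·m + 22·c = -648;  22·m + 5·c = -61.
(Σx·x = 230, Σx = 22, Σ1 = 5, Σx·z = -648, Σz = -61.)
Determinant 230·5 − 22² = 666.
m = ((-648)·5 − 22·(-61))/666 = -949/333; c = (230·(-61) − 22·(-648))/666 = 113/333.
Residuals: -82/111, 70/333, -10/111, 586/333, -380/333; SSR = 1664/333.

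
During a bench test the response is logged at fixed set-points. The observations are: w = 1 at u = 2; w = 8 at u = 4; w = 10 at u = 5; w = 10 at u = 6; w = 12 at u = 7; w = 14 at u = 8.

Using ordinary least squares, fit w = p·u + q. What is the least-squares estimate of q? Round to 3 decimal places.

q = -1.500

The normal system MᵀM·[p, q]ᵀ = Mᵀw is [[194, 32]; [32, 6]]·[p, q]ᵀ = [340, 55]ᵀ.
det = 194·6 − 32² = 140.
p = (340·6 − 32·55)/140 = 2; q = (194·55 − 32·340)/140 = -3/2.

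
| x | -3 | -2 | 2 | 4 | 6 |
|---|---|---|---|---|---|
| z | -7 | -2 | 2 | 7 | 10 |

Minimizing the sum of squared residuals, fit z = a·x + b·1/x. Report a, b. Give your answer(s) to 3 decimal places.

The normal equations are: 69·a + 5·b = 117;  5·a + (101/144)·b = 31/4.
(Σx·x = 69, Σx·1/x = 5, Σ1/x·1/x = 101/144, Σx·z = 117, Σ1/x·z = 31/4.)
Δ = 69·(101/144) − 5² = 1123/48.
a = (117·(101/144) − 5·(31/4))/(1123/48) = 2079/1123; b = (69·(31/4) − 5·117)/(1123/48) = -2412/1123.

a = 1.851, b = -2.148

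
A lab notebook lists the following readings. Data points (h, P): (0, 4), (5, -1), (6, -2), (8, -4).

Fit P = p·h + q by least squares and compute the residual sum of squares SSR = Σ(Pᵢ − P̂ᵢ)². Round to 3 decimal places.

Sums needed: Σh·h = 125, Σh = 19, Σ1 = 4.
For XᵀP: Σh·P = -49, ΣP = -3.
So XᵀX·[p, q]ᵀ = XᵀP: [[125, 19]; [19, 4]]·[p, q]ᵀ = [-49, -3]ᵀ.
Determinant 125·4 − 19² = 139.
p = ((-49)·4 − 19·(-3))/139 = -1; q = (125·(-3) − 19·(-49))/139 = 4.
Residuals: 0, 0, 0, 0; SSR = 0.

SSR = 0.000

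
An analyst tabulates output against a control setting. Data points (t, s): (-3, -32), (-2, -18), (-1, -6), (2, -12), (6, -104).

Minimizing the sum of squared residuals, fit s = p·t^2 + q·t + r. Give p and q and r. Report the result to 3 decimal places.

Forming MᵀM = [[1410, 188, 54]; [188, 54, 2]; [54, 2, 5]] and Mᵀs = [-4158, -510, -172]ᵀ gives MᵀM·[p, q, r]ᵀ = Mᵀs.
Solving the 3×3 system (Gaussian elimination) gives p = -61207/20371, q = 1731/1567, r = -48728/20371.

p = -3.005, q = 1.105, r = -2.392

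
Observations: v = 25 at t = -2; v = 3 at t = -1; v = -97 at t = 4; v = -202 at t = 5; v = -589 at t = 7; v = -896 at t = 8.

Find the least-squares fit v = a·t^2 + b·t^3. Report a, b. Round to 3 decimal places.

Compute the Gram sums: Σt^2·t^2 = 7395, Σt^2·t^3 = 53691, Σt^3·t^3 = 399579.
For Aᵀv: Σt^2·v = -92704, Σt^3·v = -692440.
Determinant 7395·399579 − 53691² = 72163224.
a = ((-92704)·399579 − 53691·(-692440))/72163224 = 626039/334089; b = (7395·(-692440) − 53691·(-92704))/72163224 = -663071/334089.

a = 1.874, b = -1.985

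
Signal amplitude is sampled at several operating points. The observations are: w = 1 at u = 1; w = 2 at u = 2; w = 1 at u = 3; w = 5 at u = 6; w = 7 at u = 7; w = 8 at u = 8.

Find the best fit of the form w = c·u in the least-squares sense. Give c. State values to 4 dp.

c = 0.9264

Normal-equation sums: Σu·u = 163.
For Mᵀw: Σu·w = 151.
c = 151/163 = 0.92638.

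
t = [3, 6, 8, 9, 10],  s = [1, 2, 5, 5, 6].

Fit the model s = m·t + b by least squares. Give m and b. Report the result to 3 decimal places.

m = 0.753, b = -1.623

Forming MᵀM = [[290, 36]; [36, 5]] and Mᵀs = [160, 19]ᵀ gives MᵀM·[m, b]ᵀ = Mᵀs.
Δ = 290·5 − 36² = 154.
m = (160·5 − 36·19)/154 = 58/77; b = (290·19 − 36·160)/154 = -125/77.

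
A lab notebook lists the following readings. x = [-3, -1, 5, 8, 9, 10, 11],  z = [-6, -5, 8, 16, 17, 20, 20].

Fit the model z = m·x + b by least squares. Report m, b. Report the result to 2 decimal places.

Entries of AᵀA: Σx·x = 401, Σx = 39, Σ1 = 7.
Right-hand side: Σx·z = 764, Σz = 70.
AᵀA·[m, b]ᵀ = Aᵀz becomes [[401, 39]; [39, 7]]·[m, b]ᵀ = [764, 70]ᵀ.
Eliminating b: 7·(row 1) − 39·(row 2) gives 1286·m = 7·764 − 39·70 = 2618, so m = 1309/643.
Then b = (70 − 39·(1309/643))/7 = -863/643.

m = 2.04, b = -1.34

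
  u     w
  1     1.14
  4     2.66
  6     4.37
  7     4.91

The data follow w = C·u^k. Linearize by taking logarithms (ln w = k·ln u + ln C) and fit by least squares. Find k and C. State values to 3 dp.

With ln wᵢ as the transformed response and ln uᵢ as the regressor:
Σln u = 5.1240, Σ(ln u)² = 8.9188, Σln w = 4.1754, Σln u·ln w = 7.0951.
Normal system: [[8.9188, 5.1240]; [5.1240, 4]]·[k, ln C]ᵀ = [7.0951, 4.1754]ᵀ.
Δ = 8.9188·4 − (5.1240)² = 9.4201; k = (7.0951·4 − 5.1240·4.1754)/9.4201 = 0.74161, ln C = (8.9188·4.1754 − 5.1240·7.0951)/9.4201 = 0.09386, so C = exp(0.09386) = 1.09840.

k = 0.742, C = 1.098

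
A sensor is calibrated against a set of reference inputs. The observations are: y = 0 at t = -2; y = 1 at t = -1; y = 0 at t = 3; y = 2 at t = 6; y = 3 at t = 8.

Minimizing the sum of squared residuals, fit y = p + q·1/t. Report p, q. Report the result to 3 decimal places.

p = 1.306, q = 0.606

Sums needed: Σ1 = 5, Σ1/t = -7/8, Σ1/t·1/t = 809/576.
For Mᵀy: Σy = 6, Σ1/t·y = -7/24.
Normal equations: [[5, -7/8]; [-7/8, 809/576]]·[p, q]ᵀ = [6, -7/24]ᵀ.
Eliminating q: (809/576)·(row 1) − (-7/8)·(row 2) gives (901/144)·p = (809/576)·6 − (-7/8)·(-7/24) = 523/64, so p = 4707/3604.
Then q = ((-7/24) − (-7/8)·(4707/3604))/(809/576) = 546/901.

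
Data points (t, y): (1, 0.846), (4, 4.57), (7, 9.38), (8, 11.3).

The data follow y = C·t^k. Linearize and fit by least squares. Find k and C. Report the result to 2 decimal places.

Taking logs, ln y = k·ln t + ln C, so regress ln y on ln t.
XᵀX = [[10.0325, 5.4116]; [5.4116, 4]], rhs = [11.5048, 6.0157]ᵀ  (here Σln t = 5.4116, Σ(ln t)² = 10.0325, Σln y = 6.0157, Σln t·ln y = 11.5048).
Slope k = (n·Σln t·ln y − Σln t·Σln y)/(n·Σ(ln t)² − (Σln t)²) = (4·11.5048 − 5.4116·6.0157)/10.8439 = 1.24167; ln C = (Σln y − k·Σln t)/n = -0.17596, so C = exp(-0.17596) = 0.83865.

k = 1.24, C = 0.84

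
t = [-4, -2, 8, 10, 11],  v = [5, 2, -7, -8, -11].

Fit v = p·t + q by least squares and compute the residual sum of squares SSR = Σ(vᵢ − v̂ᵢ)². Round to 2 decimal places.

From the data, Σt·t = 305, Σt = 23, Σ1 = 5.
For Mᵀv: Σt·v = -281, Σv = -19.
Normal equations: [[305, 23]; [23, 5]]·[p, q]ᵀ = [-281, -19]ᵀ.
Determinant 305·5 − 23² = 996.
p = ((-281)·5 − 23·(-19))/996 = -242/249; q = (305·(-19) − 23·(-281))/996 = 167/249.
Residuals: 110/249, -51/83, 26/249, 87/83, -244/249; SSR = 658/249.

SSR = 2.64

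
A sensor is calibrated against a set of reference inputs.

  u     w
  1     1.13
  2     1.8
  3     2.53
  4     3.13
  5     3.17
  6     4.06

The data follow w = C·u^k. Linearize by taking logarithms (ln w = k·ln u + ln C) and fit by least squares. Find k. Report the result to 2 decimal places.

k = 0.70

Taking logs, ln w = k·ln u + ln C, so regress ln w on ln u.
Σln u = 6.5793, Σ(ln u)² = 9.4099, Σln w = 5.3342, Σln u·ln w = 7.3764.
Normal system: [[9.4099, 6.5793]; [6.5793, 6]]·[k, ln C]ᵀ = [7.3764, 5.3342]ᵀ.
Slope k = (n·Σln u·ln w − Σln u·Σln w)/(n·Σ(ln u)² − (Σln u)²) = (6·7.3764 − 6.5793·5.3342)/13.1729 = 0.69565; ln C = (Σln w − k·Σln u)/n = 0.12622.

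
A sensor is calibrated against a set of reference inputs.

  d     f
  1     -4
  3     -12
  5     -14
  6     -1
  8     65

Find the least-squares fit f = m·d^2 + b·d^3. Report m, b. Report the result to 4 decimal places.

Compute the Gram sums: Σd^2·d^2 = 6099, Σd^2·d^3 = 43913, Σd^3·d^3 = 325155.
Moment sums: Σd^2·f = 3662, Σd^3·f = 30986.
AᵀA·[m, b]ᵀ = Aᵀf becomes [[6099, 43913]; [43913, 325155]]·[m, b]ᵀ = [3662, 30986]ᵀ.
Δ = 6099·325155 − 43913² = 54768776.
m = (3662·325155 − 43913·30986)/54768776 = -21246326/6846097; b = (6099·30986 − 43913·3662)/54768776 = 3521776/6846097.

m = -3.1034, b = 0.5144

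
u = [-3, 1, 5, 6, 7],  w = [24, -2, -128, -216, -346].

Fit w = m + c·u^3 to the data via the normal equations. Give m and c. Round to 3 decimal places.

AᵀA·[m, c]ᵀ = Aᵀw reads: 5·m + 658·c = -668;  658·m + 180660·c = -181984.
Eliminating c: 180660·(row 1) − 658·(row 2) gives 470336·m = 180660·(-668) − 658·(-181984) = -935408, so m = -58463/29396.
Then c = ((-181984) − 658·(-58463/29396))/180660 = -58797/58792.

m = -1.989, c = -1.000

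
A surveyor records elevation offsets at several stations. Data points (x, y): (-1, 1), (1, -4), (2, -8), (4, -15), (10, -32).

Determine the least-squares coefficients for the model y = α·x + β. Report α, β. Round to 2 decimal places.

With design matrix A, AᵀA = [[122, 16]; [16, 5]] and Aᵀy = [-401, -58]ᵀ.
Δ = 122·5 − 16² = 354.
α = ((-401)·5 − 16·(-58))/354 = -359/118; β = (122·(-58) − 16·(-401))/354 = -110/59.

α = -3.04, β = -1.86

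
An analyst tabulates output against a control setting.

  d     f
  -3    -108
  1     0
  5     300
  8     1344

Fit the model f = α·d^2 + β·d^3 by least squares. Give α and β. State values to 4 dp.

α = -3.0000, β = 3.0000

Normal-equation sums: Σd^2·d^2 = 4803, Σd^2·d^3 = 35651, Σd^3·d^3 = 278499.
For Xᵀf: Σd^2·f = 92544, Σd^3·f = 728544.
XᵀX·[α, β]ᵀ = Xᵀf becomes [[4803, 35651]; [35651, 278499]]·[α, β]ᵀ = [92544, 728544]ᵀ.
Determinant 4803·278499 − 35651² = 66636896.
α = (92544·278499 − 35651·728544)/66636896 = -3; β = (4803·728544 − 35651·92544)/66636896 = 3.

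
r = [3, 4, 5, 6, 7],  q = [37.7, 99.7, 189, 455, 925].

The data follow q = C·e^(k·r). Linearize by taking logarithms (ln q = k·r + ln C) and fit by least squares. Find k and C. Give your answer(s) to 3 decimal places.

Linearized form: ln q = k·r + ln C. From the 5 transformed points,
Σr = 25.0000, Σ(r)² = 135.0000, Σln q = 26.4237, Σr·ln q = 140.0367.
Normal system: [[135.0000, 25.0000]; [25.0000, 5]]·[k, ln C]ᵀ = [140.0367, 26.4237]ᵀ.
Solving (det = 50.0000): k = 0.79184, ln C = 1.32553, so C = exp(1.32553) = 3.76419.

k = 0.792, C = 3.764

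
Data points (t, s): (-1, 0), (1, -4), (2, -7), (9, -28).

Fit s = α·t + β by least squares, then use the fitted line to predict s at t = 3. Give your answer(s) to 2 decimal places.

The normal equations are: 87·α + 11·β = -270;  11·α + 4·β = -39.
(Σt·t = 87, Σt = 11, Σ1 = 4, Σt·s = -270, Σs = -39.)
Determinant 87·4 − 11² = 227.
α = ((-270)·4 − 11·(-39))/227 = -651/227; β = (87·(-39) − 11·(-270))/227 = -423/227.
At t = 3: ŝ = (-651/227)·(3) + (-423/227)·(1) = -2376/227.

ŝ = -10.47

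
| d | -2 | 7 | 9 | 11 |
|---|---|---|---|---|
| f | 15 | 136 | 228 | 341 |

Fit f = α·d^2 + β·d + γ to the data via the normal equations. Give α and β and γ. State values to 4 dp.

From the data, Σd^2·d^2 = 23619, Σd^2·d = 2395, Σd^2 = 255, Σd·d = 255, Σd = 25, Σ1 = 4.
Moment sums: Σd^2·f = 66453, Σd·f = 6725, Σf = 720.
Inverting the 3×3 Gram matrix, [α, β, γ]ᵀ = [98731/34028, -34389/34028, 22935/17014]ᵀ.

α = 2.9015, β = -1.0106, γ = 1.3480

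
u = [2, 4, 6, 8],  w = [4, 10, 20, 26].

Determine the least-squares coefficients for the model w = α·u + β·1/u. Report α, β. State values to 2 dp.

Setting ∂/∂α … = 0 gives: 120·α + 4·β = 376;  4·α + (205/576)·β = 133/12.
(Σu·u = 120, Σu·1/u = 4, Σ1/u·1/u = 205/576, Σu·w = 376, Σ1/u·w = 133/12.)
Eliminating β: (205/576)·(row 1) − 4·(row 2) gives (641/24)·α = (205/576)·376 − 4·(133/12) = 6443/72, so α = 6443/1923.
Then β = ((133/12) − 4·(6443/1923))/(205/576) = -4176/641.

α = 3.35, β = -6.51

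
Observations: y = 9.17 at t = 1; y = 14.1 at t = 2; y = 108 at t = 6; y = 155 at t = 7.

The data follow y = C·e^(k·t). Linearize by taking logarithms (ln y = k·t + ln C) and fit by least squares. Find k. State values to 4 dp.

Let Y = ln y. Fitting Y = k·t + ln C by least squares:
Over the data: Σt = 16.0000, Σ(t)² = 90.0000, Σln y = 14.5877, Σt·ln y = 70.9051.
Normal system: [[90.0000, 16.0000]; [16.0000, 4]]·[k, ln C]ᵀ = [70.9051, 14.5877]ᵀ.
Δ = 90.0000·4 − (16.0000)² = 104.0000; k = (70.9051·4 − 16.0000·14.5877)/104.0000 = 0.48286, ln C = (90.0000·14.5877 − 16.0000·70.9051)/104.0000 = 1.71547.

k = 0.4829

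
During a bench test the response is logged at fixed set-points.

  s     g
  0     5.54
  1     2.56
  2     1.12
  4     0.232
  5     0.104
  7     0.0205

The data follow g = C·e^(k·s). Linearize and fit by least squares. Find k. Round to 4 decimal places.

Let Y = ln g. Fitting Y = k·s + ln C by least squares:
Σs = 19.0000, Σ(s)² = 95.0000, Σln g = -4.8464, Σs·ln g = -43.2055.
Equations: 95.0000·k + 19.0000·ln C = -43.2055;  19.0000·k + 6·ln C = -4.8464.
Solving (det = 209.0000): k = -0.79977, ln C = 1.72488.

k = -0.7998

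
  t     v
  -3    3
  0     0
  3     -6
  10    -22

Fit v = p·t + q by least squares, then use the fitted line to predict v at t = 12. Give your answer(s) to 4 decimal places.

v̂ = -25.0968

MᵀM·[p, q]ᵀ = Mᵀv reads: 118·p + 10·q = -247;  10·p + 4·q = -25.
(Σt·t = 118, Σt = 10, Σ1 = 4, Σt·v = -247, Σv = -25.)
Δ = 118·4 − 10² = 372.
p = ((-247)·4 − 10·(-25))/372 = -123/62; q = (118·(-25) − 10·(-247))/372 = -40/31.
At t = 12: v̂ = (-123/62)·(12) + (-40/31)·(1) = -778/31.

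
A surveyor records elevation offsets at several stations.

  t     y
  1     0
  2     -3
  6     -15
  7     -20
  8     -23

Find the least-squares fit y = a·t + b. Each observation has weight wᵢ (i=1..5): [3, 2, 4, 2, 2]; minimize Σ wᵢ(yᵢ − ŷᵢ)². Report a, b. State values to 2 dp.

Normal-equation sums: Σwᵢ·t·t = 381, Σwᵢ·t = 61, Σwᵢ·1 = 13.
Right-hand side: Σwᵢ·t·y = -1020, Σwᵢ·y = -152.
MᵀWM·[a, b]ᵀ = MᵀWy becomes [[381, 61]; [61, 13]]·[a, b]ᵀ = [-1020, -152]ᵀ.
det = 381·13 − 61² = 1232.
a = ((-1020)·13 − 61·(-152))/1232 = -997/308; b = (381·(-152) − 61·(-1020))/1232 = 1077/308.

a = -3.24, b = 3.50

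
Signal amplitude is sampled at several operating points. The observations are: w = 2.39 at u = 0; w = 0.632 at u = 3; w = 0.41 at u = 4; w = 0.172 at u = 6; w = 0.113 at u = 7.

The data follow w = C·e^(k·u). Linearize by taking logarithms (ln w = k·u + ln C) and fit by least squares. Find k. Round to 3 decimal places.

k = -0.436

With ln wᵢ as the transformed response and uᵢ as the regressor:
Σu = 20.0000, Σ(u)² = 110.0000, Σln w = -4.4198, Σu·ln w = -30.7671.
Equations: 110.0000·k + 20.0000·ln C = -30.7671;  20.0000·k + 5·ln C = -4.4198.
Slope k = (n·Σu·ln w − Σu·Σln w)/(n·Σ(u)² − (Σu)²) = (5·-30.7671 − 20.0000·-4.4198)/150.0000 = -0.43626; ln C = (Σln w − k·Σu)/n = 0.86110.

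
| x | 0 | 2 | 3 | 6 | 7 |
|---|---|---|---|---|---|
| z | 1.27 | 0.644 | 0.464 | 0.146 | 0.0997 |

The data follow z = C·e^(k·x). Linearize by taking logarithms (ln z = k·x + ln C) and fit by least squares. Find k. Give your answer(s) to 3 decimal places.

Taking logs, ln z = k·x + ln C, so regress ln z on x.
Σx = 18.0000, Σ(x)² = 98.0000, Σln z = -5.1986, Σx·ln z = -30.8677.
Normal system: [[98.0000, 18.0000]; [18.0000, 5]]·[k, ln C]ᵀ = [-30.8677, -5.1986]ᵀ.
Δ = 98.0000·5 − (18.0000)² = 166.0000; k = (-30.8677·5 − 18.0000·-5.1986)/166.0000 = -0.36604, ln C = (98.0000·-5.1986 − 18.0000·-30.8677)/166.0000 = 0.27802.

k = -0.366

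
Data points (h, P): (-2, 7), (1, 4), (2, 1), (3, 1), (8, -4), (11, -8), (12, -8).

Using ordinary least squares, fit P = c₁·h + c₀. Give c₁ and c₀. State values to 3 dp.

Entries of XᵀX: Σh·h = 347, Σh = 35, Σ1 = 7.
For XᵀP: Σh·P = -221, ΣP = -7.
So XᵀX·[c₁, c₀]ᵀ = XᵀP: [[347, 35]; [35, 7]]·[c₁, c₀]ᵀ = [-221, -7]ᵀ.
Eliminating c₀: 7·(row 1) − 35·(row 2) gives 1204·c₁ = 7·(-221) − 35·(-7) = -1302, so c₁ = -93/86.
Then c₀ = ((-7) − 35·(-93/86))/7 = 379/86.

c₁ = -1.081, c₀ = 4.407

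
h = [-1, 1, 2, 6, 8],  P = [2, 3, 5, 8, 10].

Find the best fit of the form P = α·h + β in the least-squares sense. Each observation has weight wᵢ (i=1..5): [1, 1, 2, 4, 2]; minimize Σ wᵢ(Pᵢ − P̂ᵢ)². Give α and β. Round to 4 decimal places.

α = 0.8846, β = 2.8077

Normal-equation sums: Σwᵢ·h·h = 282, Σwᵢ·h = 44, Σwᵢ·1 = 10.
And Σwᵢ·h·P = 373, Σwᵢ·P = 67.
MᵀWM·[α, β]ᵀ = MᵀWP becomes [[282, 44]; [44, 10]]·[α, β]ᵀ = [373, 67]ᵀ.
Δ = 282·10 − 44² = 884.
α = (373·10 − 44·67)/884 = 23/26; β = (282·67 − 44·373)/884 = 73/26.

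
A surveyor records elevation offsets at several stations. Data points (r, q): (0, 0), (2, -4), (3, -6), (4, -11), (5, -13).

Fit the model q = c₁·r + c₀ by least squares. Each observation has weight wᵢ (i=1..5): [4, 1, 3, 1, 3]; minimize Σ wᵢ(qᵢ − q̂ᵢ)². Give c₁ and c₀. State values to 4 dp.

The normal system AᵀWA·[c₁, c₀]ᵀ = AᵀWq is [[122, 30]; [30, 12]]·[c₁, c₀]ᵀ = [-301, -72]ᵀ.
Determinant 122·12 − 30² = 564.
c₁ = ((-301)·12 − 30·(-72))/564 = -121/47; c₀ = (122·(-72) − 30·(-301))/564 = 41/94.

c₁ = -2.5745, c₀ = 0.4362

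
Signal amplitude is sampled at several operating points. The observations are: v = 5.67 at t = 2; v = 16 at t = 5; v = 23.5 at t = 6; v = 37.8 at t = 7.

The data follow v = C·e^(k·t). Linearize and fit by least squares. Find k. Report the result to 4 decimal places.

Let Y = ln v. Fitting Y = k·t + ln C by least squares:
Σt = 20.0000, Σ(t)² = 114.0000, Σln v = 11.2971, Σt·ln v = 61.7015.
Normal system: [[114.0000, 20.0000]; [20.0000, 4]]·[k, ln C]ᵀ = [61.7015, 11.2971]ᵀ.
Solving (det = 56.0000): k = 0.37258, ln C = 0.96140.

k = 0.3726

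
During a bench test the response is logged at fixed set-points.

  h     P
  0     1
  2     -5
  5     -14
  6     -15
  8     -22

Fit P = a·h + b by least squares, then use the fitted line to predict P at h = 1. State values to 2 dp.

P̂ = -1.98

Entries of XᵀX: Σh·h = 129, Σh = 21, Σ1 = 5.
For XᵀP: Σh·P = -346, ΣP = -55.
So XᵀX·[a, b]ᵀ = XᵀP: [[129, 21]; [21, 5]]·[a, b]ᵀ = [-346, -55]ᵀ.
Eliminating b: 5·(row 1) − 21·(row 2) gives 204·a = 5·(-346) − 21·(-55) = -575, so a = -575/204.
Then b = ((-55) − 21·(-575/204))/5 = 57/68.
At h = 1: P̂ = (-575/204)·(1) + (57/68)·(1) = -101/51.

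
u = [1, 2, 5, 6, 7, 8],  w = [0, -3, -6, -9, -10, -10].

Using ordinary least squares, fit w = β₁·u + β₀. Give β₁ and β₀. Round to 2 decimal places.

β₁ = -1.45, β₀ = 0.68

Entries of XᵀX: Σu·u = 179, Σu = 29, Σ1 = 6.
Moment sums: Σu·w = -240, Σw = -38.
XᵀX·[β₁, β₀]ᵀ = Xᵀw becomes [[179, 29]; [29, 6]]·[β₁, β₀]ᵀ = [-240, -38]ᵀ.
Determinant 179·6 − 29² = 233.
β₁ = ((-240)·6 − 29·(-38))/233 = -338/233; β₀ = (179·(-38) − 29·(-240))/233 = 158/233.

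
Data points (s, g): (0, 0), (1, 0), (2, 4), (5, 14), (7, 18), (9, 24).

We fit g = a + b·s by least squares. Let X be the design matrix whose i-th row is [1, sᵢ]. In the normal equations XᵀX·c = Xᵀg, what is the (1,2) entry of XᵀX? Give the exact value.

Row 1 ↔ basis 1, column 2 ↔ basis s, so (XᵀX)_{1,2} = Σᵢ s = (1)·(0) + (1)·(1) + (1)·(2) + (1)·(5) + (1)·(7) + (1)·(9) = 24.

24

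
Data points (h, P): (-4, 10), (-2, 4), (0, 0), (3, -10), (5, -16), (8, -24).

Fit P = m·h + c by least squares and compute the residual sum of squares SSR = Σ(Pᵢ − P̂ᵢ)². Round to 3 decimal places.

SSR = 2.066

Sums needed: Σh·h = 118, Σh = 10, Σ1 = 6.
For AᵀP: Σh·P = -350, ΣP = -36.
det = 118·6 − 10² = 608.
m = ((-350)·6 − 10·(-36))/608 = -435/152; c = (118·(-36) − 10·(-350))/608 = -187/152.
Residuals: -33/152, -75/152, 187/152, -7/38, -35/76, 1/8; SSR = 157/76.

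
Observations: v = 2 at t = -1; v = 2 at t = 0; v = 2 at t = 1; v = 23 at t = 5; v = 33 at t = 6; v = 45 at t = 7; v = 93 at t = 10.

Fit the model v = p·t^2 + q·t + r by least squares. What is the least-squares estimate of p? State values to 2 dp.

p = 0.96

Sums needed: Σt^2·t^2 = 14324, Σt^2·t = 1684, Σt^2 = 212, Σt·t = 212, Σt = 28, Σ1 = 7.
For Xᵀv: Σt^2·v = 13272, Σt·v = 1558, Σv = 200.
Normal equations: [[14324, 1684, 212]; [1684, 212, 28]; [212, 28, 7]]·[p, q, r]ᵀ = [13272, 1558, 200]ᵀ.
Inverting the 3×3 Gram matrix, [p, q, r]ᵀ = [76823/80016, -35719/80016, 4267/3334]ᵀ.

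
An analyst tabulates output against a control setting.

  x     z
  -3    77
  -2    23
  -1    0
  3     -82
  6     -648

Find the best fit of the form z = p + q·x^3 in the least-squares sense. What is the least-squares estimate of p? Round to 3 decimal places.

With design matrix M, MᵀM = [[5, 207]; [207, 48179]] and Mᵀz = [-630, -144445]ᵀ.
Δ = 5·48179 − 207² = 198046.
p = ((-630)·48179 − 207·(-144445))/198046 = -452655/198046; q = (5·(-144445) − 207·(-630))/198046 = -591815/198046.

p = -2.286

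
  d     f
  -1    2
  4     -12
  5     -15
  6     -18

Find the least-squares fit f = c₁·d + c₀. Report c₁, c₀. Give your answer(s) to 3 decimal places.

c₁ = -2.845, c₀ = -0.793

Forming MᵀM = [[78, 14]; [14, 4]] and Mᵀf = [-233, -43]ᵀ gives MᵀM·[c₁, c₀]ᵀ = Mᵀf.
Determinant 78·4 − 14² = 116.
c₁ = ((-233)·4 − 14·(-43))/116 = -165/58; c₀ = (78·(-43) − 14·(-233))/116 = -23/29.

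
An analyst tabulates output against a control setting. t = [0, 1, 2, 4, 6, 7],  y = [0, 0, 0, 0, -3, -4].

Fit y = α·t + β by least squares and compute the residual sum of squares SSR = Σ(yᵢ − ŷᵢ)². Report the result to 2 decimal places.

Forming XᵀX = [[106, 20]; [20, 6]] and Xᵀy = [-46, -7]ᵀ gives XᵀX·[α, β]ᵀ = Xᵀy.
Δ = 106·6 − 20² = 236.
α = ((-46)·6 − 20·(-7))/236 = -34/59; β = (106·(-7) − 20·(-46))/236 = 89/118.
Residuals: -89/118, -21/118, 47/118, 183/118, -35/118, -85/118; SSR = 445/118.

SSR = 3.77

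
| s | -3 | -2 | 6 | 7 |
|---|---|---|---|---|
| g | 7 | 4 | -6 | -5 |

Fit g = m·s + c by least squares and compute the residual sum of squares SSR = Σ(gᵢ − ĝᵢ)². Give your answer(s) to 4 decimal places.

SSR = 4.0488

The normal system XᵀX·[m, c]ᵀ = Xᵀg is [[98, 8]; [8, 4]]·[m, c]ᵀ = [-100, 0]ᵀ.
det = 98·4 − 8² = 328.
m = ((-100)·4 − 8·0)/328 = -50/41; c = (98·0 − 8·(-100))/328 = 100/41.
Residuals: 37/41, -36/41, -46/41, 45/41; SSR = 166/41.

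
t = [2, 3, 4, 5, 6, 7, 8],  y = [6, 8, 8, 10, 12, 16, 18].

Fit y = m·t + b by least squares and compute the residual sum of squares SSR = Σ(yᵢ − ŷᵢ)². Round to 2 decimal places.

The normal equations are: 203·m + 35·b = 446;  35·m + 7·b = 78.
(Σt·t = 203, Σt = 35, Σ1 = 7, Σt·y = 446, Σy = 78.)
Determinant 203·7 − 35² = 196.
m = (446·7 − 35·78)/196 = 2; b = (203·78 − 35·446)/196 = 8/7.
Residuals: 6/7, 6/7, -8/7, -8/7, -8/7, 6/7, 6/7; SSR = 48/7.

SSR = 6.86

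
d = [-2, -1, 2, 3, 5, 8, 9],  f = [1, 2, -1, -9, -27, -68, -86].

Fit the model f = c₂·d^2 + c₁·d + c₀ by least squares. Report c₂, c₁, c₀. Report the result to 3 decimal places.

c₂ = -1.011, c₁ = -0.813, c₀ = 3.077

The normal equations are: 11396·c₂ + 1392·c₁ + 188·c₀ = -12072;  1392·c₂ + 188·c₁ + 24·c₀ = -1486;  188·c₂ + 24·c₁ + 7·c₀ = -188.
(Σd^2·d^2 = 11396, Σd^2·d = 1392, Σd^2 = 188, Σd·d = 188, Σd = 24, Σ1 = 7, Σd^2·f = -12072, Σd·f = -1486, Σf = -188.)
Row-reducing yields c₂ = -49660/49133, c₁ = -79925/98266, c₀ = 151168/49133.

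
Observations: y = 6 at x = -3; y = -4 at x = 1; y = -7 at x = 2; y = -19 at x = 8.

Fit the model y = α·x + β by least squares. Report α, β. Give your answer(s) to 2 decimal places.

Compute the Gram sums: Σx·x = 78, Σx = 8, Σ1 = 4.
And Σx·y = -188, Σy = -24.
Eliminating β: 4·(row 1) − 8·(row 2) gives 248·α = 4·(-188) − 8·(-24) = -560, so α = -70/31.
Then β = ((-24) − 8·(-70/31))/4 = -46/31.

α = -2.26, β = -1.48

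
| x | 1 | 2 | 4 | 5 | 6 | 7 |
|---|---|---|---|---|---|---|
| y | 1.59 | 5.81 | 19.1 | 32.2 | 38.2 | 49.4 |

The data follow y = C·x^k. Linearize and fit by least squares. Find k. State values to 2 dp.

k = 1.78

With ln yᵢ as the transformed response and ln xᵢ as the regressor:
XᵀX = [[11.9895, 7.4265]; [7.4265, 6]], rhs = [25.0127, 16.1878]ᵀ  (here Σln x = 7.4265, Σ(ln x)² = 11.9895, Σln y = 16.1878, Σln x·ln y = 25.0127).
Solving (det = 16.7835): k = 1.77896, ln C = 0.49603.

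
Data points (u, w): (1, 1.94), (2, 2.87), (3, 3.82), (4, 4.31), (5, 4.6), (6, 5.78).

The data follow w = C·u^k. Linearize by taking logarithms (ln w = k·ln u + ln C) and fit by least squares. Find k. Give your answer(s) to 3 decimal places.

Taking logs, ln w = k·ln u + ln C, so regress ln w on ln u.
Over the data: Σln u = 6.5793, Σ(ln u)² = 9.4099, Σln w = 7.7986, Σln u·ln w = 9.8281.
Normal system: [[9.4099, 6.5793]; [6.5793, 6]]·[k, ln C]ᵀ = [9.8281, 7.7986]ᵀ.
Slope k = (n·Σln u·ln w − Σln u·Σln w)/(n·Σ(ln u)² − (Σln u)²) = (6·9.8281 − 6.5793·7.7986)/13.1729 = 0.58143; ln C = (Σln w − k·Σln u)/n = 0.66221.

k = 0.581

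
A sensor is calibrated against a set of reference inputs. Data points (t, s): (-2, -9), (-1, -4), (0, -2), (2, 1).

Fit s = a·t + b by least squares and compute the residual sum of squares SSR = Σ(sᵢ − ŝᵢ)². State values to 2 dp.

SSR = 4.97

Normal-equation sums: Σt·t = 9, Σt = -1, Σ1 = 4.
Moment sums: Σt·s = 24, Σs = -14.
Determinant 9·4 − (-1)² = 35.
a = (24·4 − (-1)·(-14))/35 = 82/35; b = (9·(-14) − (-1)·24)/35 = -102/35.
Residuals: -7/5, 44/35, 32/35, -27/35; SSR = 174/35.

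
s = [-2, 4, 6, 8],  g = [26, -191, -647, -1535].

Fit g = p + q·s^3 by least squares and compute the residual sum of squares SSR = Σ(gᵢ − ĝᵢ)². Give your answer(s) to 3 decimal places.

Sums needed: Σ1 = 4, Σs^3 = 784, Σs^3·s^3 = 312960.
Right-hand side: Σg = -2347, Σs^3·g = -938104.
So XᵀX·[p, q]ᵀ = Xᵀg: [[4, 784]; [784, 312960]]·[p, q]ᵀ = [-2347, -938104]ᵀ.
Determinant 4·312960 − 784² = 637184.
p = ((-2347)·312960 − 784·(-938104))/637184 = 3736/2489; q = (4·(-938104) − 784·(-2347))/637184 = -119523/39824.
Residuals: 2433/4978, -1043/2489, -1117/4978, 385/2489; SSR = 2433/4978.

SSR = 0.489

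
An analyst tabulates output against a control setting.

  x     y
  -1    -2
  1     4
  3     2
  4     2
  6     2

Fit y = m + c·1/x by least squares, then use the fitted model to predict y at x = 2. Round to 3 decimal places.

The normal equations are: 5·m + (3/4)·c = 8;  (3/4)·m + (317/144)·c = 15/2.
Δ = 5·(317/144) − (3/4)² = 94/9.
m = (8·(317/144) − (3/4)·(15/2))/(94/9) = 863/752; c = (5·(15/2) − (3/4)·8)/(94/9) = 567/188.
At x = 2: ŷ = (863/752)·(1) + (567/188)·(1/2) = 1997/752.

ŷ = 2.656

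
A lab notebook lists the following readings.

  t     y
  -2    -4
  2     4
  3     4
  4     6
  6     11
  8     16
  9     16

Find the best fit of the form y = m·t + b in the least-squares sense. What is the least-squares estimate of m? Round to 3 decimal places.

m = 1.906

MᵀM·[m, b]ᵀ = Mᵀy reads: 214·m + 30·b = 390;  30·m + 7·b = 53.
Determinant 214·7 − 30² = 598.
m = (390·7 − 30·53)/598 = 570/299; b = (214·53 − 30·390)/598 = -179/299.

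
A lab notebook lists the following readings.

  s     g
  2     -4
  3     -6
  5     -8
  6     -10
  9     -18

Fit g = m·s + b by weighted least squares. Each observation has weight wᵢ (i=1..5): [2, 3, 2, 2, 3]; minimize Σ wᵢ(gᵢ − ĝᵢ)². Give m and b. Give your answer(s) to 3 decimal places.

Normal-equation sums: Σwᵢ·s·s = 400, Σwᵢ·s = 62, Σwᵢ·1 = 12.
And Σwᵢ·s·g = -756, Σwᵢ·g = -116.
XᵀWX·[m, b]ᵀ = XᵀWg becomes [[400, 62]; [62, 12]]·[m, b]ᵀ = [-756, -116]ᵀ.
Eliminating b: 12·(row 1) − 62·(row 2) gives 956·m = 12·(-756) − 62·(-116) = -1880, so m = -470/239.
Then b = ((-116) − 62·(-470/239))/12 = 118/239.

m = -1.967, b = 0.494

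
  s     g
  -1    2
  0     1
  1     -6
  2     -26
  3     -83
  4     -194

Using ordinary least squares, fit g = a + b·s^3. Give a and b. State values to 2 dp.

From the data, Σ1 = 6, Σs^3 = 99, Σs^3·s^3 = 4891.
For Aᵀg: Σg = -306, Σs^3·g = -14873.
Eliminating b: 4891·(row 1) − 99·(row 2) gives 19545·a = 4891·(-306) − 99·(-14873) = -24219, so a = -8073/6515.
Then b = ((-14873) − 99·(-8073/6515))/4891 = -19648/6515.

a = -1.24, b = -3.02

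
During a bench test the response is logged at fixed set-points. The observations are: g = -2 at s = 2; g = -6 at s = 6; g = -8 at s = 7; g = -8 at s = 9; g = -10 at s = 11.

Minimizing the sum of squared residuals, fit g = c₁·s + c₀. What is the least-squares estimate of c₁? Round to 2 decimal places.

AᵀA·[c₁, c₀]ᵀ = Aᵀg reads: 291·c₁ + 35·c₀ = -278;  35·c₁ + 5·c₀ = -34.
det = 291·5 − 35² = 230.
c₁ = ((-278)·5 − 35·(-34))/230 = -20/23; c₀ = (291·(-34) − 35·(-278))/230 = -82/115.

c₁ = -0.87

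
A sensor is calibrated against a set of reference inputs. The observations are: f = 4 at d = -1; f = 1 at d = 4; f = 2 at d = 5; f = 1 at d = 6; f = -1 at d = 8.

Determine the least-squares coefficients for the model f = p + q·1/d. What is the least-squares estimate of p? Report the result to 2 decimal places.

The normal system MᵀM·[p, q]ᵀ = Mᵀf is [[5, -31/120]; [-31/120, 16501/14400]]·[p, q]ᵀ = [7, -397/120]ᵀ.
Eliminating q: (16501/14400)·(row 1) − (-31/120)·(row 2) gives (10193/1800)·p = (16501/14400)·7 − (-31/120)·(-397/120) = 43/6, so p = 12900/10193.
Then q = ((-397/120) − (-31/120)·(12900/10193))/(16501/14400) = -26520/10193.

p = 1.27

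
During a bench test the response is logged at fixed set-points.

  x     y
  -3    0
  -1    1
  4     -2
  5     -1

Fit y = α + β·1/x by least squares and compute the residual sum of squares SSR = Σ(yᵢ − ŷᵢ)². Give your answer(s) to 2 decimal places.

SSR = 0.50

Normal-equation sums: Σ1 = 4, Σ1/x = -53/60, Σ1/x·1/x = 4369/3600.
Moment sums: Σy = -2, Σ1/x·y = -17/10.
det = 4·(4369/3600) − (-53/60)² = 4889/1200.
α = ((-2)·(4369/3600) − (-53/60)·(-17/10))/(4889/1200) = -14144/14667; β = (4·(-17/10) − (-53/60)·(-2))/(4889/1200) = -10280/4889.
Residuals: 1288/4889, -2029/14667, -7480/14667, 5645/14667; SSR = 7286/14667.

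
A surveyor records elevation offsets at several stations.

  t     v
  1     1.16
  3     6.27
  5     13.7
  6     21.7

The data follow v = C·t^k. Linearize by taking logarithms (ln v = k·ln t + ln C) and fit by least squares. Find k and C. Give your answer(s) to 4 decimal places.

k = 1.5958, C = 1.1326

Taking logs, ln v = k·ln t + ln C, so regress ln v on ln t.
Σln t = 4.4998, Σ(ln t)² = 7.0076, Σln v = 7.6789, Σln t·ln v = 11.7431.
Normal system: [[7.0076, 4.4998]; [4.4998, 4]]·[k, ln C]ᵀ = [11.7431, 7.6789]ᵀ.
Slope k = (n·Σln t·ln v − Σln t·Σln v)/(n·Σ(ln t)² − (Σln t)²) = (4·11.7431 − 4.4998·7.6789)/7.7823 = 1.59580; ln C = (Σln v − k·Σln t)/n = 0.12452, so C = exp(0.12452) = 1.13261.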